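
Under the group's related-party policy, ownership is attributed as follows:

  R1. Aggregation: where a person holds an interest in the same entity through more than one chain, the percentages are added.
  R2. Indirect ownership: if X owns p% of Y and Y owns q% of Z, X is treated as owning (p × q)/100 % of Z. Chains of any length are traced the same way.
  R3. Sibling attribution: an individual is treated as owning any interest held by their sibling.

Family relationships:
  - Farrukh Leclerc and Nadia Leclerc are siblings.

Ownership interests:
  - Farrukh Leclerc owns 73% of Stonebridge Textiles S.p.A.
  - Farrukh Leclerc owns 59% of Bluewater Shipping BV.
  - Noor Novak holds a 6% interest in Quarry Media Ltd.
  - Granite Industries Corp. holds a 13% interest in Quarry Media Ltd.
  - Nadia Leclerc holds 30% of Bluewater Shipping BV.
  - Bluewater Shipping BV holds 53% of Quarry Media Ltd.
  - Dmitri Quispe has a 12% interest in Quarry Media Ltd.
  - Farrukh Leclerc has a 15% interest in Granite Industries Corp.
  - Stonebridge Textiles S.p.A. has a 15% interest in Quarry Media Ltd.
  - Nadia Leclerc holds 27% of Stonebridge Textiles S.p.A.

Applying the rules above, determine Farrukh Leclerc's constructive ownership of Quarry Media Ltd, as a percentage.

By sibling attribution (R3), Farrukh Leclerc is treated as also owning Nadia Leclerc's interest in Stonebridge Textiles S.p.A, giving 73% + 27% = 100%.
By sibling attribution (R3), Farrukh Leclerc is treated as also owning Nadia Leclerc's interest in Bluewater Shipping BV, giving 59% + 30% = 89%.
Chain via Granite Industries Corp. (R2): 15% × 13% = 1.95% of Quarry Media Ltd.
Chain via Stonebridge Textiles S.p.A. (R2): 100% × 15% = 15% of Quarry Media Ltd.
Chain via Bluewater Shipping BV (R2): 89% × 53% = 47.17% of Quarry Media Ltd.
Aggregating (R1): 1.95% + 15% + 47.17% = 64.12%.

64.12%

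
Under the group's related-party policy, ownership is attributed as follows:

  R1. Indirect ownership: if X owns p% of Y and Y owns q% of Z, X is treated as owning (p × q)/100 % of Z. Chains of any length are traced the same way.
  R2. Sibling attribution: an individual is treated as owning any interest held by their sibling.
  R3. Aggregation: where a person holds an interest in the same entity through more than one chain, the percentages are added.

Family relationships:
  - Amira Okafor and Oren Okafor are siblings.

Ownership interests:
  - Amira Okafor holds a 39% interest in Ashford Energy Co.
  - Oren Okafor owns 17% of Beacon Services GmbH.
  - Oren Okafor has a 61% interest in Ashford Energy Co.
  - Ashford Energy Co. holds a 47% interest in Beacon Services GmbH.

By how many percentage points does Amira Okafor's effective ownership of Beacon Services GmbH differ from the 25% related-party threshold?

39

By sibling attribution (R2), Amira Okafor is treated as also owning Oren Okafor's interest in Ashford Energy Co, giving 39% + 61% = 100%.
By sibling attribution (R2), Amira Okafor is treated as owning Oren Okafor's 17% interest in Beacon Services GmbH.
Chain via Ashford Energy Co. (R1): 100% × 47% = 47% of Beacon Services GmbH.
Direct interest in Beacon Services GmbH: 17%.
Aggregating (R3): 47% + 17% = 64%.
64% exceeds the 25% threshold by 39 percentage points.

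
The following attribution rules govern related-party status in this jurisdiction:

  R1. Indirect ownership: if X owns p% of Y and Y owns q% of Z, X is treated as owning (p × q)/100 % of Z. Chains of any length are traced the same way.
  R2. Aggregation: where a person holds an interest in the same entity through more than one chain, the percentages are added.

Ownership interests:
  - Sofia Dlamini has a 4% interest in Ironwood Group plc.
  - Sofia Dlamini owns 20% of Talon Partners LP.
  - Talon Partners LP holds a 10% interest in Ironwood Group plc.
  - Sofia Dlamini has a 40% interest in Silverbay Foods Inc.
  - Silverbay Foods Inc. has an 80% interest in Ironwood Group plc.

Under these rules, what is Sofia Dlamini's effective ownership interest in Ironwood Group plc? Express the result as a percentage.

Chain via Silverbay Foods Inc. (R1): 40% × 80% = 32% of Ironwood Group plc.
Chain via Talon Partners LP (R1): 20% × 10% = 2% of Ironwood Group plc.
Direct interest in Ironwood Group plc: 4%.
Aggregating (R2): 32% + 2% + 4% = 38%.

38%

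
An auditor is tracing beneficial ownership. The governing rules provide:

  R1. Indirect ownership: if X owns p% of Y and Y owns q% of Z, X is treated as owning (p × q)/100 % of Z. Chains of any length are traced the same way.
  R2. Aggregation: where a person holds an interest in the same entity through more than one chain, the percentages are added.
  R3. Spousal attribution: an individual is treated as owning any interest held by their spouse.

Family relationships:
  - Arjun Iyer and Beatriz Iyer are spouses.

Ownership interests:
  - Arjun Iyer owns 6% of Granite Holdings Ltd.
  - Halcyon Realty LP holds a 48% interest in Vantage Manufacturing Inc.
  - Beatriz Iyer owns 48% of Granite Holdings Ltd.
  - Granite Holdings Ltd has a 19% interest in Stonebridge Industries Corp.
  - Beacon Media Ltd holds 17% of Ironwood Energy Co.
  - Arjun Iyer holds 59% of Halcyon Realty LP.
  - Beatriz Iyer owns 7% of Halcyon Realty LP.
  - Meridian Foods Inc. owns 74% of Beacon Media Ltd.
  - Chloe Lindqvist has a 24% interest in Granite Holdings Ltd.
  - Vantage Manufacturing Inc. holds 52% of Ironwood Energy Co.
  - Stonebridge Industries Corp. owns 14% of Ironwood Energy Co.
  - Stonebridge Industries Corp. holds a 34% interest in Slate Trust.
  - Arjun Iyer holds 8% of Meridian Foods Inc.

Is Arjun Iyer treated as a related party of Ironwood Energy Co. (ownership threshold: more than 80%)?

No

By spousal attribution (R3), Arjun Iyer is treated as also owning Beatriz Iyer's interest in Granite Holdings Ltd, giving 6% + 48% = 54%.
By spousal attribution (R3), Arjun Iyer is treated as also owning Beatriz Iyer's interest in Halcyon Realty LP, giving 59% + 7% = 66%.
Chain via Meridian Foods Inc. → Beacon Media Ltd (R1): 8% × 74% × 17% = 1.0064% of Ironwood Energy Co.
Chain via Granite Holdings Ltd → Stonebridge Industries Corp. (R1): 54% × 19% × 14% = 1.4364% of Ironwood Energy Co.
Chain via Halcyon Realty LP → Vantage Manufacturing Inc. (R1): 66% × 48% × 52% = 16.4736% of Ironwood Energy Co.
Aggregating (R2): 1.0064% + 1.4364% + 16.4736% = 18.9164%.
18.9164% does not exceed the 80% threshold, so Arjun is not a related party to Ironwood Energy Co.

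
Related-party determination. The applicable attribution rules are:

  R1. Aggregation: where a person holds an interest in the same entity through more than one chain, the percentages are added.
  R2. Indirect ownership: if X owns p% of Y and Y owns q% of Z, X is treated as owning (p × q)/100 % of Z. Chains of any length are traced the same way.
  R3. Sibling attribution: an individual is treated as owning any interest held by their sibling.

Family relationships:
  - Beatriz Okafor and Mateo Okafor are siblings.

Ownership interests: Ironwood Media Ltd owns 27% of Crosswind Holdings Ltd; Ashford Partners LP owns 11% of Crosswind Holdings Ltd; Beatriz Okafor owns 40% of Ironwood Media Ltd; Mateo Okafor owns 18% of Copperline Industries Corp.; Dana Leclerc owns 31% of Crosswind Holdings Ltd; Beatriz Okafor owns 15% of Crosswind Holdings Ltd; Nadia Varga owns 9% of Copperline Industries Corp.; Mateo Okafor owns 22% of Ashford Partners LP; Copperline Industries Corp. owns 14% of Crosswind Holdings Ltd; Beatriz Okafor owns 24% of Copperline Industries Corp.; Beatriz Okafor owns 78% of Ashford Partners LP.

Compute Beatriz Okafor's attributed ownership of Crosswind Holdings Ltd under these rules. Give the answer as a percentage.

By sibling attribution (R3), Beatriz Okafor is treated as also owning Mateo Okafor's interest in Copperline Industries Corp, giving 24% + 18% = 42%.
By sibling attribution (R3), Beatriz Okafor is treated as also owning Mateo Okafor's interest in Ashford Partners LP, giving 78% + 22% = 100%.
Chain via Copperline Industries Corp. (R2): 42% × 14% = 5.88% of Crosswind Holdings Ltd.
Chain via Ashford Partners LP (R2): 100% × 11% = 11% of Crosswind Holdings Ltd.
Chain via Ironwood Media Ltd (R2): 40% × 27% = 10.8% of Crosswind Holdings Ltd.
Direct interest in Crosswind Holdings Ltd: 15%.
Aggregating (R1): 5.88% + 11% + 10.8% + 15% = 42.68%.

42.68%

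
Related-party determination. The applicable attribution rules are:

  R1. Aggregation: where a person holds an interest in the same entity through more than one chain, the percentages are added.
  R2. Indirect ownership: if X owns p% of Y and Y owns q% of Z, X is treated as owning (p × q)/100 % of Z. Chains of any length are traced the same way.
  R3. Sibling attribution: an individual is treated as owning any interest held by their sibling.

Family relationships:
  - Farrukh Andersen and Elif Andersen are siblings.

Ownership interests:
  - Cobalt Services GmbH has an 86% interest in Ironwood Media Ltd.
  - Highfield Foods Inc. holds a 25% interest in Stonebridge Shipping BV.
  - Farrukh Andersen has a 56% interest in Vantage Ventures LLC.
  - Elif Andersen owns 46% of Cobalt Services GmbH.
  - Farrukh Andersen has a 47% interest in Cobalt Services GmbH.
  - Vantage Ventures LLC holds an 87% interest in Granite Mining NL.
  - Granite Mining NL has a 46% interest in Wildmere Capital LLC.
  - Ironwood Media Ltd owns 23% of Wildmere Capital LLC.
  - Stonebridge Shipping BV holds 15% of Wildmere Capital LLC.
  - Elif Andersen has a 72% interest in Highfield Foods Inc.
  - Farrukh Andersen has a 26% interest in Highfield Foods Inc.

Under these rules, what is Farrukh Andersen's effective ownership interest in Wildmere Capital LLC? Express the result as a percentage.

44.4816%

By sibling attribution (R3), Farrukh Andersen is treated as also owning Elif Andersen's interest in Cobalt Services GmbH, giving 47% + 46% = 93%.
By sibling attribution (R3), Farrukh Andersen is treated as also owning Elif Andersen's interest in Highfield Foods Inc, giving 26% + 72% = 98%.
Chain via Cobalt Services GmbH → Ironwood Media Ltd (R2): 93% × 86% × 23% = 18.3954% of Wildmere Capital LLC.
Chain via Vantage Ventures LLC → Granite Mining NL (R2): 56% × 87% × 46% = 22.4112% of Wildmere Capital LLC.
Chain via Highfield Foods Inc. → Stonebridge Shipping BV (R2): 98% × 25% × 15% = 3.675% of Wildmere Capital LLC.
Aggregating (R1): 18.3954% + 22.4112% + 3.675% = 44.4816%.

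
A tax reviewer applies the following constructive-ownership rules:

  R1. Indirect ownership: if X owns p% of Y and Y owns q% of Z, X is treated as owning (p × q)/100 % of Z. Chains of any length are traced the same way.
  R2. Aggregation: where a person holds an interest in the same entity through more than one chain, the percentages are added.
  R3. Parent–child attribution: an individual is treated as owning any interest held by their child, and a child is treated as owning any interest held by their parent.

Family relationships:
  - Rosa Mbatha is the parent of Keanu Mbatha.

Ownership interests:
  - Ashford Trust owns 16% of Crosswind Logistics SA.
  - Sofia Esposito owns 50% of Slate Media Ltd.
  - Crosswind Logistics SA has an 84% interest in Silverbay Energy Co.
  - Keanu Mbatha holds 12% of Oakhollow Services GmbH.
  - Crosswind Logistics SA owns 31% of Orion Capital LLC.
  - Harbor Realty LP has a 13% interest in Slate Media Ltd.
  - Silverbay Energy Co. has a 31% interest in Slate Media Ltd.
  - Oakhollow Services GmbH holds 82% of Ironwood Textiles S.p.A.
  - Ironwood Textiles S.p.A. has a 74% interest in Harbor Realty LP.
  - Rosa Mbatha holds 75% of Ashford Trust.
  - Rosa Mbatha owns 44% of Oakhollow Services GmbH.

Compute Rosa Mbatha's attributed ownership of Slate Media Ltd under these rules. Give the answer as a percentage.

By parent–child attribution (R3), Rosa Mbatha is treated as also owning Keanu Mbatha's interest in Oakhollow Services GmbH, giving 44% + 12% = 56%.
Chain via Ashford Trust → Crosswind Logistics SA → Silverbay Energy Co. (R1): 75% × 16% × 84% × 31% = 3.1248% of Slate Media Ltd.
Chain via Oakhollow Services GmbH → Ironwood Textiles S.p.A. → Harbor Realty LP (R1): 56% × 82% × 74% × 13% = 4.417504% of Slate Media Ltd.
Aggregating (R2): 3.1248% + 4.417504% = 7.542304%.

7.542304%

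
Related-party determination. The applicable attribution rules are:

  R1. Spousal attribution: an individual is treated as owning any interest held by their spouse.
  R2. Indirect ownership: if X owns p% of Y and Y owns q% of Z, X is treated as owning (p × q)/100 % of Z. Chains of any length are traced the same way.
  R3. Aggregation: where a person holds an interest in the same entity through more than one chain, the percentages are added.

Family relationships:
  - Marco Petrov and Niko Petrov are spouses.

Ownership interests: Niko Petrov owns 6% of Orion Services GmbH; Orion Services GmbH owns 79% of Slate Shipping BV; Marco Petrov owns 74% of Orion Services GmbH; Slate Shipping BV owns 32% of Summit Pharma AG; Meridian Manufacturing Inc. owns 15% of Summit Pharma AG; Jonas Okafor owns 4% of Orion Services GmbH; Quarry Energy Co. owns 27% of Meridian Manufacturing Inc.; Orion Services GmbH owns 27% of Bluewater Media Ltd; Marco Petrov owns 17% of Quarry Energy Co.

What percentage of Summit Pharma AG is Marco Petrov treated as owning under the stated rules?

20.9125%

By spousal attribution (R1), Marco Petrov is treated as also owning Niko Petrov's interest in Orion Services GmbH, giving 74% + 6% = 80%.
Chain via Quarry Energy Co. → Meridian Manufacturing Inc. (R2): 17% × 27% × 15% = 0.6885% of Summit Pharma AG.
Chain via Orion Services GmbH → Slate Shipping BV (R2): 80% × 79% × 32% = 20.224% of Summit Pharma AG.
Aggregating (R3): 0.6885% + 20.224% = 20.9125%.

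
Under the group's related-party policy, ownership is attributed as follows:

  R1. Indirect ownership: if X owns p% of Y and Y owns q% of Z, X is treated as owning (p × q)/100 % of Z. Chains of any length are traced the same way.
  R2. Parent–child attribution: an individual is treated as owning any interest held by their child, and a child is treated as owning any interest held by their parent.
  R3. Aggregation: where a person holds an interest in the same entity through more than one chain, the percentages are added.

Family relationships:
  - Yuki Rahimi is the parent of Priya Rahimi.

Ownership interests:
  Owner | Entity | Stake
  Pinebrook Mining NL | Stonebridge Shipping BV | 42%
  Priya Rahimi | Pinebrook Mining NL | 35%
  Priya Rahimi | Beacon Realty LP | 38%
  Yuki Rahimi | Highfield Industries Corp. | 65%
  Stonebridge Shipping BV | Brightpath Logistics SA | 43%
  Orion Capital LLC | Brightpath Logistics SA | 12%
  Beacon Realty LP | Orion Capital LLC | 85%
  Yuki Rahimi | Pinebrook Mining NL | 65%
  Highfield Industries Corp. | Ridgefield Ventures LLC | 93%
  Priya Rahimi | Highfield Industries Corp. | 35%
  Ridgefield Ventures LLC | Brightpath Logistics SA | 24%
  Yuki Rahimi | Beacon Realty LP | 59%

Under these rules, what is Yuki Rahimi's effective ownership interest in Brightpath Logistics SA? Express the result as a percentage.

50.274%

By parent–child attribution (R2), Yuki Rahimi is treated as also owning Priya Rahimi's interest in Pinebrook Mining NL, giving 65% + 35% = 100%.
By parent–child attribution (R2), Yuki Rahimi is treated as also owning Priya Rahimi's interest in Highfield Industries Corp, giving 65% + 35% = 100%.
By parent–child attribution (R2), Yuki Rahimi is treated as also owning Priya Rahimi's interest in Beacon Realty LP, giving 59% + 38% = 97%.
Chain via Pinebrook Mining NL → Stonebridge Shipping BV (R1): 100% × 42% × 43% = 18.06% of Brightpath Logistics SA.
Chain via Highfield Industries Corp. → Ridgefield Ventures LLC (R1): 100% × 93% × 24% = 22.32% of Brightpath Logistics SA.
Chain via Beacon Realty LP → Orion Capital LLC (R1): 97% × 85% × 12% = 9.894% of Brightpath Logistics SA.
Aggregating (R3): 18.06% + 22.32% + 9.894% = 50.274%.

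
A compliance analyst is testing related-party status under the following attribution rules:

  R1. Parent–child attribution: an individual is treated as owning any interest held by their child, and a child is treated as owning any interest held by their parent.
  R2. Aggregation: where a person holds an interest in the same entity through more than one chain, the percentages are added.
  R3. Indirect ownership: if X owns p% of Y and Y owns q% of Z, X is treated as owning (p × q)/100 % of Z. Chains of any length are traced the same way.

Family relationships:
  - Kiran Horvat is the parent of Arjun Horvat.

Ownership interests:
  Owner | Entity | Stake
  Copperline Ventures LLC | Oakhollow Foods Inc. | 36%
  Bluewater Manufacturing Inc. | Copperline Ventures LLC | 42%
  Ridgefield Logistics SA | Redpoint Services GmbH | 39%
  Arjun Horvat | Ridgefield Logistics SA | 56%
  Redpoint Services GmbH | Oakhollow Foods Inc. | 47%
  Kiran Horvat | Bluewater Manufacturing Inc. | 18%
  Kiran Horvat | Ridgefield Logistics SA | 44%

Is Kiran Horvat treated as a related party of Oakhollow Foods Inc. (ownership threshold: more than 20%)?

Yes

By parent–child attribution (R1), Kiran Horvat is treated as also owning Arjun Horvat's interest in Ridgefield Logistics SA, giving 44% + 56% = 100%.
Chain via Ridgefield Logistics SA → Redpoint Services GmbH (R3): 100% × 39% × 47% = 18.33% of Oakhollow Foods Inc.
Chain via Bluewater Manufacturing Inc. → Copperline Ventures LLC (R3): 18% × 42% × 36% = 2.7216% of Oakhollow Foods Inc.
Aggregating (R2): 18.33% + 2.7216% = 21.0516%.
21.0516% exceeds the 20% threshold, so Kiran is a related party to Oakhollow Foods Inc.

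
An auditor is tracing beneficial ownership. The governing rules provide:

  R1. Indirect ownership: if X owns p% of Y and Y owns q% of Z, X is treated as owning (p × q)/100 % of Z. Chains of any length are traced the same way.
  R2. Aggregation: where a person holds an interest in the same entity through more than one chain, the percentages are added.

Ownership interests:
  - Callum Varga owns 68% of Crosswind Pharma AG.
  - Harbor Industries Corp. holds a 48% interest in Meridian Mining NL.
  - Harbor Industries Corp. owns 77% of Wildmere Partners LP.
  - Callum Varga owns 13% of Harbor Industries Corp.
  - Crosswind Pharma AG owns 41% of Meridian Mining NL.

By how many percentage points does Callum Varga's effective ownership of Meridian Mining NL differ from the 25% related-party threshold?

Chain via Harbor Industries Corp. (R1): 13% × 48% = 6.24% of Meridian Mining NL.
Chain via Crosswind Pharma AG (R1): 68% × 41% = 27.88% of Meridian Mining NL.
Aggregating (R2): 6.24% + 27.88% = 34.12%.
34.12% exceeds the 25% threshold by 9.12 percentage points.

9.12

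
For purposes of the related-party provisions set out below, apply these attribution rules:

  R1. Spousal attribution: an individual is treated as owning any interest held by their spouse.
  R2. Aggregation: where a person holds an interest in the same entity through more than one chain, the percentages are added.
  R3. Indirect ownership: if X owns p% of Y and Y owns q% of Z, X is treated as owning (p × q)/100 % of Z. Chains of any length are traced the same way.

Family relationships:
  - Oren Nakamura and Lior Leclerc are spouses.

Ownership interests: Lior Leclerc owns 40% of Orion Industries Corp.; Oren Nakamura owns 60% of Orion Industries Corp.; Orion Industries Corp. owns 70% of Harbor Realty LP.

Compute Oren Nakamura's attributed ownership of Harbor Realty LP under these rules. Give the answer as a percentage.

70%

By spousal attribution (R1), Oren Nakamura is treated as also owning Lior Leclerc's interest in Orion Industries Corp, giving 60% + 40% = 100%.
Chain via Orion Industries Corp. (R3): 100% × 70% = 70% of Harbor Realty LP.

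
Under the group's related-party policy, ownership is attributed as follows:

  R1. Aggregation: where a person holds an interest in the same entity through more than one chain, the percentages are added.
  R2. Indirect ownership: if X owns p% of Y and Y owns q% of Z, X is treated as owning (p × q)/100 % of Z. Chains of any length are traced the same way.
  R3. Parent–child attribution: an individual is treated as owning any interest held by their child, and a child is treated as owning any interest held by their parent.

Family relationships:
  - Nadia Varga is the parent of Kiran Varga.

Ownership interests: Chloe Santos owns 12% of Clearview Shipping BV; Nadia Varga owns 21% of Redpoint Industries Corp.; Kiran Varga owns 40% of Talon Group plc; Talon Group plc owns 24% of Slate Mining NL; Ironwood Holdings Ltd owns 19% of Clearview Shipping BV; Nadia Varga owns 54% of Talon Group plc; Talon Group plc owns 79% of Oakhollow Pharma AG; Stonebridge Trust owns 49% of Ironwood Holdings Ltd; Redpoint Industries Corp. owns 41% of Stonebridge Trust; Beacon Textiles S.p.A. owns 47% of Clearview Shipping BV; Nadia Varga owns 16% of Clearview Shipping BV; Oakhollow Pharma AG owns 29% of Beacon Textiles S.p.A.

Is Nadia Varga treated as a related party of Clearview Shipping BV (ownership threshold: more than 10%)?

By parent–child attribution (R3), Nadia Varga is treated as also owning Kiran Varga's interest in Talon Group plc, giving 54% + 40% = 94%.
Chain via Talon Group plc → Oakhollow Pharma AG → Beacon Textiles S.p.A. (R2): 94% × 79% × 29% × 47% = 10.121638% of Clearview Shipping BV.
Chain via Redpoint Industries Corp. → Stonebridge Trust → Ironwood Holdings Ltd (R2): 21% × 41% × 49% × 19% = 0.801591% of Clearview Shipping BV.
Direct interest in Clearview Shipping BV: 16%.
Aggregating (R1): 10.121638% + 0.801591% + 16% = 26.923229%.
26.923229% exceeds the 10% threshold, so Nadia is a related party to Clearview Shipping BV.

Yes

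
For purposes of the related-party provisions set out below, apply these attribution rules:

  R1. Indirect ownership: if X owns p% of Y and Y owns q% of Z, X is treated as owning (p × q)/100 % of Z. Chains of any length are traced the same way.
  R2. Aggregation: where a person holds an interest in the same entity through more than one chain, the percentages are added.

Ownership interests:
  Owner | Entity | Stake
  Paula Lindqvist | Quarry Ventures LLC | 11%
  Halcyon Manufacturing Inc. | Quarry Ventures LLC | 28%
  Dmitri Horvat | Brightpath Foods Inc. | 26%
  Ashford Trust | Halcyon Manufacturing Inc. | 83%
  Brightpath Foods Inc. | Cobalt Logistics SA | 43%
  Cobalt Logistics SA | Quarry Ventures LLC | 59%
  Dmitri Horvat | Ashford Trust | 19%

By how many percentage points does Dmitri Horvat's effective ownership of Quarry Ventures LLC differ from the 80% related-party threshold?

Chain via Brightpath Foods Inc. → Cobalt Logistics SA (R1): 26% × 43% × 59% = 6.5962% of Quarry Ventures LLC.
Chain via Ashford Trust → Halcyon Manufacturing Inc. (R1): 19% × 83% × 28% = 4.4156% of Quarry Ventures LLC.
Aggregating (R2): 6.5962% + 4.4156% = 11.0118%.
11.0118% falls short of the 80% threshold by 68.9882 percentage points.

68.9882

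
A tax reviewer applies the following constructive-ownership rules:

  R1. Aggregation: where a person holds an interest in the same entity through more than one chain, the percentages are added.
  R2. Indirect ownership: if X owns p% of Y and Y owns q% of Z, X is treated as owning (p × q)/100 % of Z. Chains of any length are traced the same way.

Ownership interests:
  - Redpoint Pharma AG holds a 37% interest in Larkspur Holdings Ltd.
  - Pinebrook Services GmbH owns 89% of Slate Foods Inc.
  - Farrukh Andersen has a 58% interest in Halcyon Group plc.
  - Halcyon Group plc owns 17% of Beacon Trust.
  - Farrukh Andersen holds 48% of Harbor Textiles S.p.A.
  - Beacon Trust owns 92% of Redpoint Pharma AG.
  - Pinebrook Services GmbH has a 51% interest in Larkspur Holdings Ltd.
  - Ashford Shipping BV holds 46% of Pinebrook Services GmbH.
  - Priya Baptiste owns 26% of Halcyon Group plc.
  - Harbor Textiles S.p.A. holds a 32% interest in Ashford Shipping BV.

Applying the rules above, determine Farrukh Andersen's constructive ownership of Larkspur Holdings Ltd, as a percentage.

6.9598%

Chain via Harbor Textiles S.p.A. → Ashford Shipping BV → Pinebrook Services GmbH (R2): 48% × 32% × 46% × 51% = 3.603456% of Larkspur Holdings Ltd.
Chain via Halcyon Group plc → Beacon Trust → Redpoint Pharma AG (R2): 58% × 17% × 92% × 37% = 3.356344% of Larkspur Holdings Ltd.
Aggregating (R1): 3.603456% + 3.356344% = 6.9598%.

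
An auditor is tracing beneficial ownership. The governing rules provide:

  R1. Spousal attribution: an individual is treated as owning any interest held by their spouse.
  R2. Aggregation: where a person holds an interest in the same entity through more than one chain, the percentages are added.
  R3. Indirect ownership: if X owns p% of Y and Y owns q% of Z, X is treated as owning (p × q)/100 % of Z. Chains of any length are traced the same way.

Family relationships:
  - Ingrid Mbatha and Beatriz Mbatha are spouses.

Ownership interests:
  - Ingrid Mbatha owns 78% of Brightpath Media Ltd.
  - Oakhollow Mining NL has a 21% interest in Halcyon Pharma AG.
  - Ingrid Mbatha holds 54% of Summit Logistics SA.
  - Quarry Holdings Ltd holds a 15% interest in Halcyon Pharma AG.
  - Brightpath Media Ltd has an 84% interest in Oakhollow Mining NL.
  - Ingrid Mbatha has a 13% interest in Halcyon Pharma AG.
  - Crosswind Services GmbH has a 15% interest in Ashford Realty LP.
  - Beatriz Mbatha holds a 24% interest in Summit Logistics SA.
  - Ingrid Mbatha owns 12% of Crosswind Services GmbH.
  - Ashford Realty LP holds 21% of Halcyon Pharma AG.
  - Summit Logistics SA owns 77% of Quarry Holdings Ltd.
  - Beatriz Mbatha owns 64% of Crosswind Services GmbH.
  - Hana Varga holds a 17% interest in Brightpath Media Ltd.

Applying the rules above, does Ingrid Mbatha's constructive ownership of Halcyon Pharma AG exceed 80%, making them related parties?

By spousal attribution (R1), Ingrid Mbatha is treated as also owning Beatriz Mbatha's interest in Crosswind Services GmbH, giving 12% + 64% = 76%.
By spousal attribution (R1), Ingrid Mbatha is treated as also owning Beatriz Mbatha's interest in Summit Logistics SA, giving 54% + 24% = 78%.
Chain via Crosswind Services GmbH → Ashford Realty LP (R3): 76% × 15% × 21% = 2.394% of Halcyon Pharma AG.
Chain via Brightpath Media Ltd → Oakhollow Mining NL (R3): 78% × 84% × 21% = 13.7592% of Halcyon Pharma AG.
Chain via Summit Logistics SA → Quarry Holdings Ltd (R3): 78% × 77% × 15% = 9.009% of Halcyon Pharma AG.
Direct interest in Halcyon Pharma AG: 13%.
Aggregating (R2): 2.394% + 13.7592% + 9.009% + 13% = 38.1622%.
38.1622% does not exceed the 80% threshold, so Ingrid is not a related party to Halcyon Pharma AG.

No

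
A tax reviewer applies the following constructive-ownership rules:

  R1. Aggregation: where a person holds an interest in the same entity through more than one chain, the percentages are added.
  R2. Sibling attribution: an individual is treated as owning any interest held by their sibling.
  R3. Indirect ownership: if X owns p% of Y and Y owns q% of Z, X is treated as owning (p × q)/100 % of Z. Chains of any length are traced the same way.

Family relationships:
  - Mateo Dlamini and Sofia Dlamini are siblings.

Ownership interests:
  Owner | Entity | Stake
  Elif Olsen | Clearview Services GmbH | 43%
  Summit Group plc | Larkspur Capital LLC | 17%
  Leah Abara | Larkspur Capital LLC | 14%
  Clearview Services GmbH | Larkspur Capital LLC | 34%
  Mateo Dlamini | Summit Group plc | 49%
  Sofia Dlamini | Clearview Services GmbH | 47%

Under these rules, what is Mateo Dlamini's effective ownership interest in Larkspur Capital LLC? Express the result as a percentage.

By sibling attribution (R2), Mateo Dlamini is treated as owning Sofia Dlamini's 47% interest in Clearview Services GmbH.
Chain via Summit Group plc (R3): 49% × 17% = 8.33% of Larkspur Capital LLC.
Chain via Clearview Services GmbH (R3): 47% × 34% = 15.98% of Larkspur Capital LLC.
Aggregating (R1): 8.33% + 15.98% = 24.31%.

24.31%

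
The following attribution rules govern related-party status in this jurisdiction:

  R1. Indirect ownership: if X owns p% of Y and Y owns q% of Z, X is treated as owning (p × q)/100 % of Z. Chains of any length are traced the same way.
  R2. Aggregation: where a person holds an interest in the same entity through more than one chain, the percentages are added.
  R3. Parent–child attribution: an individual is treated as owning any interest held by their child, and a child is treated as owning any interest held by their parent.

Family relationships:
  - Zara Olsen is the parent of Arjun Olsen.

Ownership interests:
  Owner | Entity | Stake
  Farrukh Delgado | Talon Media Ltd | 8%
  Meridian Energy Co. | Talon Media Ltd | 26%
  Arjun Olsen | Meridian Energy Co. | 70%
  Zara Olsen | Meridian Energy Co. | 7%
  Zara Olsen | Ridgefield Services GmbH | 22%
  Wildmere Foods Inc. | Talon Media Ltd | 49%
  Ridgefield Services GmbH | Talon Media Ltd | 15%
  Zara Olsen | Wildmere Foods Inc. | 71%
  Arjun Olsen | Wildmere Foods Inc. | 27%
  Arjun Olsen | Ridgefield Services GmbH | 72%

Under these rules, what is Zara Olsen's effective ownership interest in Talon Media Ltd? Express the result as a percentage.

82.14%

By parent–child attribution (R3), Zara Olsen is treated as also owning Arjun Olsen's interest in Wildmere Foods Inc, giving 71% + 27% = 98%.
By parent–child attribution (R3), Zara Olsen is treated as also owning Arjun Olsen's interest in Meridian Energy Co, giving 7% + 70% = 77%.
By parent–child attribution (R3), Zara Olsen is treated as also owning Arjun Olsen's interest in Ridgefield Services GmbH, giving 22% + 72% = 94%.
Chain via Wildmere Foods Inc. (R1): 98% × 49% = 48.02% of Talon Media Ltd.
Chain via Meridian Energy Co. (R1): 77% × 26% = 20.02% of Talon Media Ltd.
Chain via Ridgefield Services GmbH (R1): 94% × 15% = 14.1% of Talon Media Ltd.
Aggregating (R2): 48.02% + 20.02% + 14.1% = 82.14%.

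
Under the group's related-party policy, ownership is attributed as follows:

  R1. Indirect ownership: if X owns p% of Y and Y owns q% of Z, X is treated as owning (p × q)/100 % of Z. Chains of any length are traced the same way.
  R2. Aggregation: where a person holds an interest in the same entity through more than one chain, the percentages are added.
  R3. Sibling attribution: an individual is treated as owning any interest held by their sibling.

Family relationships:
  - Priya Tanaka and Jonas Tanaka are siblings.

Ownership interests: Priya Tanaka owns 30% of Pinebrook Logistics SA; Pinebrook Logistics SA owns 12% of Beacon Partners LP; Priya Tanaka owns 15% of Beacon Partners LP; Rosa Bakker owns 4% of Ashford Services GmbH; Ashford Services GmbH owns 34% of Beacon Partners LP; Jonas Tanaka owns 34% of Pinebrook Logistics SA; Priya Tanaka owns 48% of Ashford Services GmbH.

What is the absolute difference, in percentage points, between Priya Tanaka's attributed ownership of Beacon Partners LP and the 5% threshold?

34

By sibling attribution (R3), Priya Tanaka is treated as also owning Jonas Tanaka's interest in Pinebrook Logistics SA, giving 30% + 34% = 64%.
Chain via Pinebrook Logistics SA (R1): 64% × 12% = 7.68% of Beacon Partners LP.
Chain via Ashford Services GmbH (R1): 48% × 34% = 16.32% of Beacon Partners LP.
Direct interest in Beacon Partners LP: 15%.
Aggregating (R2): 7.68% + 16.32% + 15% = 39%.
39% exceeds the 5% threshold by 34 percentage points.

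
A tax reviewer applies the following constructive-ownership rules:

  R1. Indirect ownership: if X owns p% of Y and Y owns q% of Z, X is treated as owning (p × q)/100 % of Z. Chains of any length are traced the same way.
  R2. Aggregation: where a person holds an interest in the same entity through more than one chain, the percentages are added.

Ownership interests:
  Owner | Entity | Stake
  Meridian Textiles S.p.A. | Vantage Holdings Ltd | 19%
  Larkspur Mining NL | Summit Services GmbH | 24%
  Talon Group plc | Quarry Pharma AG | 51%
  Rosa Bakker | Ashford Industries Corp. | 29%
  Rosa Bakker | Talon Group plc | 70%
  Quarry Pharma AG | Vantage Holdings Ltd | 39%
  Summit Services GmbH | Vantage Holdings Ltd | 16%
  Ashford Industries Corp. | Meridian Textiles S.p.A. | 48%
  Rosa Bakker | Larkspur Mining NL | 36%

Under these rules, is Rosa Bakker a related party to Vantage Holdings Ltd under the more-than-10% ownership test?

Chain via Larkspur Mining NL → Summit Services GmbH (R1): 36% × 24% × 16% = 1.3824% of Vantage Holdings Ltd.
Chain via Ashford Industries Corp. → Meridian Textiles S.p.A. (R1): 29% × 48% × 19% = 2.6448% of Vantage Holdings Ltd.
Chain via Talon Group plc → Quarry Pharma AG (R1): 70% × 51% × 39% = 13.923% of Vantage Holdings Ltd.
Aggregating (R2): 1.3824% + 2.6448% + 13.923% = 17.9502%.
17.9502% exceeds the 10% threshold, so Rosa is a related party to Vantage Holdings Ltd.

Yes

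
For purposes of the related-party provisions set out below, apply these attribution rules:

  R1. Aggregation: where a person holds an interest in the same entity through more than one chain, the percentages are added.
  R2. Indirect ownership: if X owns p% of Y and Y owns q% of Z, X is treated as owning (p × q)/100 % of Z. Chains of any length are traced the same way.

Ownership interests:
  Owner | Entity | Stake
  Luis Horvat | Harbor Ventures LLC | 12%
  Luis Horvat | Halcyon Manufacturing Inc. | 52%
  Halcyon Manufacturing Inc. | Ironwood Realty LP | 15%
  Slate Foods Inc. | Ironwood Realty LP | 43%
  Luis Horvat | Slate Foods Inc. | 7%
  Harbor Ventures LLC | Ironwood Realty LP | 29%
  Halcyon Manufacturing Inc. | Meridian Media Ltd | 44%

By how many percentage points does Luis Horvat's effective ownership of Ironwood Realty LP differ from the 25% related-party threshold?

Chain via Harbor Ventures LLC (R2): 12% × 29% = 3.48% of Ironwood Realty LP.
Chain via Halcyon Manufacturing Inc. (R2): 52% × 15% = 7.8% of Ironwood Realty LP.
Chain via Slate Foods Inc. (R2): 7% × 43% = 3.01% of Ironwood Realty LP.
Aggregating (R1): 3.48% + 7.8% + 3.01% = 14.29%.
14.29% falls short of the 25% threshold by 10.71 percentage points.

10.71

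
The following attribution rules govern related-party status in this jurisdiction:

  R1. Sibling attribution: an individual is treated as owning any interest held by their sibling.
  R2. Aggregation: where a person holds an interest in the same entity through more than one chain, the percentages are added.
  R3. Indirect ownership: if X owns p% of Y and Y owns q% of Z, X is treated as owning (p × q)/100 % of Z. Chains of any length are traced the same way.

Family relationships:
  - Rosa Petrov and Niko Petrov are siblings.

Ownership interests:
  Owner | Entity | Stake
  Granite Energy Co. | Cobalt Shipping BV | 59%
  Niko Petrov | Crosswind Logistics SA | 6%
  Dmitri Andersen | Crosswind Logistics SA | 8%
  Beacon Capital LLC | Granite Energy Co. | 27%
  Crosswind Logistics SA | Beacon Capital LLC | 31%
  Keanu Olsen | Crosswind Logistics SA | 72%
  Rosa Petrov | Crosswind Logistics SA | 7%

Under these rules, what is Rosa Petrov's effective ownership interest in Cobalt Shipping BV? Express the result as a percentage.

By sibling attribution (R1), Rosa Petrov is treated as also owning Niko Petrov's interest in Crosswind Logistics SA, giving 7% + 6% = 13%.
Chain via Crosswind Logistics SA → Beacon Capital LLC → Granite Energy Co. (R3): 13% × 31% × 27% × 59% = 0.641979% of Cobalt Shipping BV.

0.641979%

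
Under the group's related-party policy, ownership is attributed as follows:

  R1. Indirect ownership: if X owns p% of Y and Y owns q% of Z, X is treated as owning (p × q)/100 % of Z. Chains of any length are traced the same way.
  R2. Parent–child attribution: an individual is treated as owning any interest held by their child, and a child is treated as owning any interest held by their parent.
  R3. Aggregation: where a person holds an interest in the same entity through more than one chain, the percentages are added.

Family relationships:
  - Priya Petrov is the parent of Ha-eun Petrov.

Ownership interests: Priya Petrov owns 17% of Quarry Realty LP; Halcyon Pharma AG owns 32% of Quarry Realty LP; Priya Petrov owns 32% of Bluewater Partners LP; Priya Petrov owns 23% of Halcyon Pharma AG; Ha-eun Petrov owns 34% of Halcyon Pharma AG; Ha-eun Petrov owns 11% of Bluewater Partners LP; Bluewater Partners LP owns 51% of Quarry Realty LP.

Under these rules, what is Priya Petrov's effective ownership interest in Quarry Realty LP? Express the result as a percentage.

57.17%

By parent–child attribution (R2), Priya Petrov is treated as also owning Ha-eun Petrov's interest in Halcyon Pharma AG, giving 23% + 34% = 57%.
By parent–child attribution (R2), Priya Petrov is treated as also owning Ha-eun Petrov's interest in Bluewater Partners LP, giving 32% + 11% = 43%.
Chain via Halcyon Pharma AG (R1): 57% × 32% = 18.24% of Quarry Realty LP.
Chain via Bluewater Partners LP (R1): 43% × 51% = 21.93% of Quarry Realty LP.
Direct interest in Quarry Realty LP: 17%.
Aggregating (R3): 18.24% + 21.93% + 17% = 57.17%.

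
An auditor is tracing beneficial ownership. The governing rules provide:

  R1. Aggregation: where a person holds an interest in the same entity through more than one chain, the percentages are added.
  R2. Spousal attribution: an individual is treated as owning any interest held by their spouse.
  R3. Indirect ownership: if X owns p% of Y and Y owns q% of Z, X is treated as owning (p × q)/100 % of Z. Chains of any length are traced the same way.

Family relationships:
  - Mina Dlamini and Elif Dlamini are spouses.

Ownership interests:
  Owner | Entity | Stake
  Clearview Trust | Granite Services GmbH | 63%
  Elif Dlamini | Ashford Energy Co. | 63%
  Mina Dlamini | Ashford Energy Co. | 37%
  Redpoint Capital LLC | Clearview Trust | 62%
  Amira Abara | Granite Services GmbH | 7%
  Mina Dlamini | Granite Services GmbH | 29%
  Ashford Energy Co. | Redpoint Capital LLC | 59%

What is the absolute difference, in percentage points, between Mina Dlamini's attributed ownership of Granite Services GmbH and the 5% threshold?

47.0454

By spousal attribution (R2), Mina Dlamini is treated as also owning Elif Dlamini's interest in Ashford Energy Co, giving 37% + 63% = 100%.
Chain via Ashford Energy Co. → Redpoint Capital LLC → Clearview Trust (R3): 100% × 59% × 62% × 63% = 23.0454% of Granite Services GmbH.
Direct interest in Granite Services GmbH: 29%.
Aggregating (R1): 23.0454% + 29% = 52.0454%.
52.0454% exceeds the 5% threshold by 47.0454 percentage points.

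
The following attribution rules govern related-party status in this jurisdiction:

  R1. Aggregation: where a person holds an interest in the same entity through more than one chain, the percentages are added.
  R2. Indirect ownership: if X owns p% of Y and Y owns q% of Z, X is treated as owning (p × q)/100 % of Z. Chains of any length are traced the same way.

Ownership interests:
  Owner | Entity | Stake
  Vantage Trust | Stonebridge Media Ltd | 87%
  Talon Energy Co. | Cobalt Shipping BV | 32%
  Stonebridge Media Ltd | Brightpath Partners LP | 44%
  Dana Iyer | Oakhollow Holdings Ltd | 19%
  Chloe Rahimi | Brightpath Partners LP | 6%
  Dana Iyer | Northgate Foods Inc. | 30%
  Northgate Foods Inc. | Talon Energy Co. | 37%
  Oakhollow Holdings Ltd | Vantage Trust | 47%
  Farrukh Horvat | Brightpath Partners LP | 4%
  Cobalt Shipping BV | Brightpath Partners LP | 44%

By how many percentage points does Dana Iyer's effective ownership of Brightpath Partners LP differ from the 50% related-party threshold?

Chain via Oakhollow Holdings Ltd → Vantage Trust → Stonebridge Media Ltd (R2): 19% × 47% × 87% × 44% = 3.418404% of Brightpath Partners LP.
Chain via Northgate Foods Inc. → Talon Energy Co. → Cobalt Shipping BV (R2): 30% × 37% × 32% × 44% = 1.56288% of Brightpath Partners LP.
Aggregating (R1): 3.418404% + 1.56288% = 4.981284%.
4.981284% falls short of the 50% threshold by 45.018716 percentage points.

45.018716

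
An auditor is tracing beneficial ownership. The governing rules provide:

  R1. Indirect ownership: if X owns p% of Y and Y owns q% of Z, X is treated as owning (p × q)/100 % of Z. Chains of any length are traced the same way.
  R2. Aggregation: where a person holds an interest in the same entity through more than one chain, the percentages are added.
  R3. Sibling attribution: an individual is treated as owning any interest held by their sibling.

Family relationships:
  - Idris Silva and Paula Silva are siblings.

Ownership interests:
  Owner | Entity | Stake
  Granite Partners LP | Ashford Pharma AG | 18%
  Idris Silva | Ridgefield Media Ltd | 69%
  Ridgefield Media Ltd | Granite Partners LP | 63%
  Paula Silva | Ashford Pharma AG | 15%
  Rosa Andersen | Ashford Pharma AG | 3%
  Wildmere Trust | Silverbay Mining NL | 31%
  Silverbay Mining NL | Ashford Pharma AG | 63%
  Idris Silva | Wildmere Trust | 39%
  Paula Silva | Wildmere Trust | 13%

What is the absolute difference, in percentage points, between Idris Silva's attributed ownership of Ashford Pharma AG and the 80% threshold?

By sibling attribution (R3), Idris Silva is treated as also owning Paula Silva's interest in Wildmere Trust, giving 39% + 13% = 52%.
By sibling attribution (R3), Idris Silva is treated as owning Paula Silva's 15% interest in Ashford Pharma AG.
Chain via Wildmere Trust → Silverbay Mining NL (R1): 52% × 31% × 63% = 10.1556% of Ashford Pharma AG.
Chain via Ridgefield Media Ltd → Granite Partners LP (R1): 69% × 63% × 18% = 7.8246% of Ashford Pharma AG.
Direct interest in Ashford Pharma AG: 15%.
Aggregating (R2): 10.1556% + 7.8246% + 15% = 32.9802%.
32.9802% falls short of the 80% threshold by 47.0198 percentage points.

47.0198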